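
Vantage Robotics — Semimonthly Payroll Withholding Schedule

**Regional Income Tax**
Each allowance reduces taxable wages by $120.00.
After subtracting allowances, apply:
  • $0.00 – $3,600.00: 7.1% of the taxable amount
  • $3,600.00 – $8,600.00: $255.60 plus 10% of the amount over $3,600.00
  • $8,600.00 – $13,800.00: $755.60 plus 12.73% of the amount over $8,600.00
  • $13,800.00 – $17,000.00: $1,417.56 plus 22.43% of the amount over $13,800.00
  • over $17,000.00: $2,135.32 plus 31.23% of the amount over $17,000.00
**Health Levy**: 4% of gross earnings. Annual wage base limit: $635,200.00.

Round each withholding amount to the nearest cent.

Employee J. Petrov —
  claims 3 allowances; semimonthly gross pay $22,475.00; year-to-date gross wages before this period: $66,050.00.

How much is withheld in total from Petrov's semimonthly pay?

Regional Income Tax: taxable = $22,475.00 − 3×$120.00 = $22,115.00
  $2,135.32 + 31.23% × ($22,115.00 − $17,000.00) = $2,135.32 + 31.23% × $5,115.00 = $3,732.73
Health Levy: 4% × $22,475.00 = $899.00
Total: $3,732.73 + $899.00 = $4,631.73

$4,631.73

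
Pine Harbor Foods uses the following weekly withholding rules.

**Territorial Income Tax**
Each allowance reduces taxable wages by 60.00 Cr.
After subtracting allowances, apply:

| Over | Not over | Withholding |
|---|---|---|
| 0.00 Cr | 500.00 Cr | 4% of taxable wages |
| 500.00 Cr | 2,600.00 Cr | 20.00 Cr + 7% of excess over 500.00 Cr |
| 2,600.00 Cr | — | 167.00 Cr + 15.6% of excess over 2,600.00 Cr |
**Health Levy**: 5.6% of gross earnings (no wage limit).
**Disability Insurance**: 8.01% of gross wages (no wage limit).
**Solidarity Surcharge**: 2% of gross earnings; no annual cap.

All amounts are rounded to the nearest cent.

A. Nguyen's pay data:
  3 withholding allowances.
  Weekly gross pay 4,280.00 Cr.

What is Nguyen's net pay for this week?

3,210.89 Cr

Territorial Income Tax: taxable = 4,280.00 Cr − 3×60.00 Cr = 4,100.00 Cr
  167.00 Cr + 15.6% × (4,100.00 Cr − 2,600.00 Cr) = 167.00 Cr + 15.6% × 1,500.00 Cr = 401.00 Cr
Health Levy: 5.6% × 4,280.00 Cr = 239.68 Cr
Disability Insurance: 8.01% × 4,280.00 Cr = 342.83 Cr
Solidarity Surcharge: 2% × 4,280.00 Cr = 85.60 Cr
Total withheld: 401.00 Cr + 239.68 Cr + 342.83 Cr + 85.60 Cr = 1,069.11 Cr
Net pay: 4,280.00 Cr − 1,069.11 Cr = 3,210.89 Cr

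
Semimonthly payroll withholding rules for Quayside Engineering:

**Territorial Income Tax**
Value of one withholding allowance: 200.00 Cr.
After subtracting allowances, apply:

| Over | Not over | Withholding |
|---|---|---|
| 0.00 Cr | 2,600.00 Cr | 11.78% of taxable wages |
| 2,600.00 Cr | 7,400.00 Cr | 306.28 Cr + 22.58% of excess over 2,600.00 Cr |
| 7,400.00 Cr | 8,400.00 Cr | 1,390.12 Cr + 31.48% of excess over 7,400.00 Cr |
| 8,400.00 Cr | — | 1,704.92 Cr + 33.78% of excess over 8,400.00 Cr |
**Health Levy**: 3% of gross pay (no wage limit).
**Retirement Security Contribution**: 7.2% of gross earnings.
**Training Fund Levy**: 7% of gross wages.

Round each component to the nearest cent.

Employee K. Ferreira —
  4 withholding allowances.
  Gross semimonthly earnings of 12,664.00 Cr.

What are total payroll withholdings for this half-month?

5,053.27 Cr

Territorial Income Tax: taxable = 12,664.00 Cr − 4×200.00 Cr = 11,864.00 Cr
  1,704.92 Cr + 33.78% × (11,864.00 Cr − 8,400.00 Cr) = 1,704.92 Cr + 33.78% × 3,464.00 Cr = 2,875.06 Cr
Health Levy: 3% × 12,664.00 Cr = 379.92 Cr
Retirement Security Contribution: 7.2% × 12,664.00 Cr = 911.81 Cr
Training Fund Levy: 7% × 12,664.00 Cr = 886.48 Cr
Total: 2,875.06 Cr + 379.92 Cr + 911.81 Cr + 886.48 Cr = 5,053.27 Cr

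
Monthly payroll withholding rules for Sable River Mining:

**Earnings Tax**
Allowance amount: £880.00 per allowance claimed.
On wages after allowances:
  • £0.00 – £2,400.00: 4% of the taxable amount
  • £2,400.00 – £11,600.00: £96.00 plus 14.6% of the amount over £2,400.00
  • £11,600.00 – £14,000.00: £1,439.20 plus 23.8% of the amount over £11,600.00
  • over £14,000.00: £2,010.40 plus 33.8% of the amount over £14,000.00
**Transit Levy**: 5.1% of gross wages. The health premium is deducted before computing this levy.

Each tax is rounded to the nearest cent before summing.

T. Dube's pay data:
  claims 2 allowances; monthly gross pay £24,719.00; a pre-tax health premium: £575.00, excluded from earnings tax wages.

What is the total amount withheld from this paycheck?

£6,075.53

Earnings Tax: taxable = £24,719.00 − £575.00 − 2×£880.00 = £22,384.00
  £2,010.40 + 33.8% × (£22,384.00 − £14,000.00) = £2,010.40 + 33.8% × £8,384.00 = £4,844.19
Transit Levy: 5.1% × £24,144.00 = £1,231.34
Total: £4,844.19 + £1,231.34 = £6,075.53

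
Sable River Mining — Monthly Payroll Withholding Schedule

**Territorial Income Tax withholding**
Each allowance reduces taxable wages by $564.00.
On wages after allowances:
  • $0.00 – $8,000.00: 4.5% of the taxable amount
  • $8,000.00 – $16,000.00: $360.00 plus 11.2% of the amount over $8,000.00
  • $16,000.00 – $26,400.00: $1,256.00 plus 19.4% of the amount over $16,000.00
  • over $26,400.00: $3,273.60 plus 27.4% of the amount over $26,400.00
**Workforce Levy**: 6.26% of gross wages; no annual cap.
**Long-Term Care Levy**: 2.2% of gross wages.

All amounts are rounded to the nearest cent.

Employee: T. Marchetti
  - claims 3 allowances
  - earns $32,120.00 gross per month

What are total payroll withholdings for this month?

$7,094.62

Territorial Income Tax: taxable = $32,120.00 − 3×$564.00 = $30,428.00
  $3,273.60 + 27.4% × ($30,428.00 − $26,400.00) = $3,273.60 + 27.4% × $4,028.00 = $4,377.27
Workforce Levy: 6.26% × $32,120.00 = $2,010.71
Long-Term Care Levy: 2.2% × $32,120.00 = $706.64
Total: $4,377.27 + $2,010.71 + $706.64 = $7,094.62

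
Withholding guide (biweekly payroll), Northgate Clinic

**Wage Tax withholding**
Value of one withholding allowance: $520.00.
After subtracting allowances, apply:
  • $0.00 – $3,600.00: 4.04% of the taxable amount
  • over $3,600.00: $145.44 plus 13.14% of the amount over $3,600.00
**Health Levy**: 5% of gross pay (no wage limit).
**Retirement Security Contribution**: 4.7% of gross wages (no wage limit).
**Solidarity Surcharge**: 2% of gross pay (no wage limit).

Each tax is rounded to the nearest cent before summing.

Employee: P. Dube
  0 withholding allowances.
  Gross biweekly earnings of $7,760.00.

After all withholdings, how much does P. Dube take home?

Wage Tax: taxable = $7,760.00
  $145.44 + 13.14% × ($7,760.00 − $3,600.00) = $145.44 + 13.14% × $4,160.00 = $692.06
Health Levy: 5% × $7,760.00 = $388.00
Retirement Security Contribution: 4.7% × $7,760.00 = $364.72
Solidarity Surcharge: 2% × $7,760.00 = $155.20
Total withheld: $692.06 + $388.00 + $364.72 + $155.20 = $1,599.98
Net pay: $7,760.00 − $1,599.98 = $6,160.02

$6,160.02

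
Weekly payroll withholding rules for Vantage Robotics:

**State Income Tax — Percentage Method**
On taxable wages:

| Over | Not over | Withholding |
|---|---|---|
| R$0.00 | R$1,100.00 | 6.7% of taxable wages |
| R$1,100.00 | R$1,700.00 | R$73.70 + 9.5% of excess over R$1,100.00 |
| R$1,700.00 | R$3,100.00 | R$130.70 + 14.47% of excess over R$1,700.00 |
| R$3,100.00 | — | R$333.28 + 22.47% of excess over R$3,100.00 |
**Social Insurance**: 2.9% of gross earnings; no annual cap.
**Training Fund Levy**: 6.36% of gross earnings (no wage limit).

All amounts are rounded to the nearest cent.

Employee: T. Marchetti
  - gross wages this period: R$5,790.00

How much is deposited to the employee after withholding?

State Income Tax: taxable = R$5,790.00
  R$333.28 + 22.47% × (R$5,790.00 − R$3,100.00) = R$333.28 + 22.47% × R$2,690.00 = R$937.72
Social Insurance: 2.9% × R$5,790.00 = R$167.91
Training Fund Levy: 6.36% × R$5,790.00 = R$368.24
Total withheld: R$937.72 + R$167.91 + R$368.24 = R$1,473.87
Net pay: R$5,790.00 − R$1,473.87 = R$4,316.13

R$4,316.13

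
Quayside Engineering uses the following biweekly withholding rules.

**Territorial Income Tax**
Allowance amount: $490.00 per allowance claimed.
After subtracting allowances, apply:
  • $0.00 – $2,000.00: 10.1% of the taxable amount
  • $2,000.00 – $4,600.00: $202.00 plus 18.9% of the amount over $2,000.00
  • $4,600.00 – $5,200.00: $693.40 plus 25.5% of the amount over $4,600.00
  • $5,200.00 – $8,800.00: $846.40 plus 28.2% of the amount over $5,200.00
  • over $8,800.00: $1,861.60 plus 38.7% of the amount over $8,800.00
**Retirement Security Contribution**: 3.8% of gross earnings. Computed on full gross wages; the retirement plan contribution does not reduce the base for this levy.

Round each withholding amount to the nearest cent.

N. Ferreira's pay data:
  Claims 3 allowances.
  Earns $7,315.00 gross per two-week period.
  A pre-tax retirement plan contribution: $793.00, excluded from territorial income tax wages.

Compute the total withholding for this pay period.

Territorial Income Tax: taxable = $7,315.00 − $793.00 − 3×$490.00 = $5,052.00
  $693.40 + 25.5% × ($5,052.00 − $4,600.00) = $693.40 + 25.5% × $452.00 = $808.66
Retirement Security Contribution: 3.8% × $7,315.00 = $277.97
Total: $808.66 + $277.97 = $1,086.63

$1,086.63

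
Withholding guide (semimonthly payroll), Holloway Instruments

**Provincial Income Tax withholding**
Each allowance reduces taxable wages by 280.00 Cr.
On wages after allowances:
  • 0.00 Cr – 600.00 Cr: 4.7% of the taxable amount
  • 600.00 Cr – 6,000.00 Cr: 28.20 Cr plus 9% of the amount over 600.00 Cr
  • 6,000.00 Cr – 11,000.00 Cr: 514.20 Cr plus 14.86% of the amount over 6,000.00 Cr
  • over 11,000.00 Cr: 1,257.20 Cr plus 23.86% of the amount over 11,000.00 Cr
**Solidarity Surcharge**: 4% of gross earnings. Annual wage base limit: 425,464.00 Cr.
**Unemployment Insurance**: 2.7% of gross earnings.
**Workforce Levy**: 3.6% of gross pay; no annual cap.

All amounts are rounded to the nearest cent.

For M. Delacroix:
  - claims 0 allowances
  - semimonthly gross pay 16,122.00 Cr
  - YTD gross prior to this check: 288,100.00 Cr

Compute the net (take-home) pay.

11,982.13 Cr

Provincial Income Tax: taxable = 16,122.00 Cr
  1,257.20 Cr + 23.86% × (16,122.00 Cr − 11,000.00 Cr) = 1,257.20 Cr + 23.86% × 5,122.00 Cr = 2,479.31 Cr
Solidarity Surcharge: 4% × 16,122.00 Cr = 644.88 Cr
Unemployment Insurance: 2.7% × 16,122.00 Cr = 435.29 Cr
Workforce Levy: 3.6% × 16,122.00 Cr = 580.39 Cr
Total withheld: 2,479.31 Cr + 644.88 Cr + 435.29 Cr + 580.39 Cr = 4,139.87 Cr
Net pay: 16,122.00 Cr − 4,139.87 Cr = 11,982.13 Cr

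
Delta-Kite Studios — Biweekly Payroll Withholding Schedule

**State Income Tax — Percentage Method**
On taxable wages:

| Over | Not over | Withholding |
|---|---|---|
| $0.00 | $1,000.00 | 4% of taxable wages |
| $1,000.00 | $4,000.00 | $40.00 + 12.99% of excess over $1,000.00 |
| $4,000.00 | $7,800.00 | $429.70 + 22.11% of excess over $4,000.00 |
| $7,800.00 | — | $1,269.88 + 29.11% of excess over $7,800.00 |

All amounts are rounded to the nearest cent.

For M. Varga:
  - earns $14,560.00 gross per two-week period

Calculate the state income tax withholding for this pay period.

State Income Tax: taxable = $14,560.00
  $1,269.88 + 29.11% × ($14,560.00 − $7,800.00) = $1,269.88 + 29.11% × $6,760.00 = $3,237.72

$3,237.72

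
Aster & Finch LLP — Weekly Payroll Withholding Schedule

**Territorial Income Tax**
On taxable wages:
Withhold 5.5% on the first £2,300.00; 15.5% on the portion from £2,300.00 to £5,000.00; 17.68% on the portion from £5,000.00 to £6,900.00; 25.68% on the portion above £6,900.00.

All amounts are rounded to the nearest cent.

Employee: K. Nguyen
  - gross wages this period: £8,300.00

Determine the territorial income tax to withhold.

Territorial Income Tax: taxable = £8,300.00
  £880.92 + 25.68% × (£8,300.00 − £6,900.00) = £880.92 + 25.68% × £1,400.00 = £1,240.44

£1,240.44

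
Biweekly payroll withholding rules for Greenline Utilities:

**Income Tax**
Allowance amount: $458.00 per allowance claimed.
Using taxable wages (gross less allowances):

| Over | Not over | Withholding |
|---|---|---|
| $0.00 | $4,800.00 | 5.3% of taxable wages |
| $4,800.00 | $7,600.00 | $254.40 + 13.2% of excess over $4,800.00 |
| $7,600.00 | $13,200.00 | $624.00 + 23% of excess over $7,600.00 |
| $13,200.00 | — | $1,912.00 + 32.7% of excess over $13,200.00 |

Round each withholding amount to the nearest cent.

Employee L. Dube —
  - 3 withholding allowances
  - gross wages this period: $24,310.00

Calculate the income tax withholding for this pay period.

Income Tax: taxable = $24,310.00 − 3×$458.00 = $22,936.00
  $1,912.00 + 32.7% × ($22,936.00 − $13,200.00) = $1,912.00 + 32.7% × $9,736.00 = $5,095.67

$5,095.67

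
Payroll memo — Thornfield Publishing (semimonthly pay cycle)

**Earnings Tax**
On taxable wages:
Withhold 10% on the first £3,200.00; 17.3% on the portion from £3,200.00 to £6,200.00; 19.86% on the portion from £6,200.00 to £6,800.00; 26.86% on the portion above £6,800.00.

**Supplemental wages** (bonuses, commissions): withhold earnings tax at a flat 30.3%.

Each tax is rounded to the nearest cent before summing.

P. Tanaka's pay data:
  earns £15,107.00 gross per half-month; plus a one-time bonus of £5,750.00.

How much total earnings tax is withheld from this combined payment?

£4,931.67

Earnings Tax: taxable = £15,107.00
  £958.16 + 26.86% × (£15,107.00 − £6,800.00) = £958.16 + 26.86% × £8,307.00 = £3,189.42
Supplemental (30.3% flat on bonus): 30.3% × £5,750.00 = £1,742.25
Total earnings tax: £3,189.42 + £1,742.25 = £4,931.67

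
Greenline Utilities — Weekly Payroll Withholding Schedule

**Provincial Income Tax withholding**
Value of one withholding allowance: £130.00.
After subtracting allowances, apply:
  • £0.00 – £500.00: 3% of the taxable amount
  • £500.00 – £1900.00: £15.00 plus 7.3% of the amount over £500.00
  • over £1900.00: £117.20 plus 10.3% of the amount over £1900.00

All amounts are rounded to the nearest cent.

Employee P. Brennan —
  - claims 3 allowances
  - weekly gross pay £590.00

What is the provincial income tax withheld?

£6.00

Provincial Income Tax: taxable = £590.00 − 3×£130.00 = £200.00
  3% × £200.00 = £6.00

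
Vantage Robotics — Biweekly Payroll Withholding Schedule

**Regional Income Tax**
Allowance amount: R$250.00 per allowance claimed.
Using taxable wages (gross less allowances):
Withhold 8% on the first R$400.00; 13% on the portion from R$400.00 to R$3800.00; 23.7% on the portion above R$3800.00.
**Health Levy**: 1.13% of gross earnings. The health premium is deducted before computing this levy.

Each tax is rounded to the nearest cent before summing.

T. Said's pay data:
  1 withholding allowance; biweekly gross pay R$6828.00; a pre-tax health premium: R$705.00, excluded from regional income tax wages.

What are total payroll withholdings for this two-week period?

Regional Income Tax: taxable = R$6828.00 − R$705.00 − 1×R$250.00 = R$5873.00
  R$474.00 + 23.7% × (R$5873.00 − R$3800.00) = R$474.00 + 23.7% × R$2073.00 = R$965.30
Health Levy: 1.13% × R$6123.00 = R$69.19
Total: R$965.30 + R$69.19 = R$1034.49

R$1034.49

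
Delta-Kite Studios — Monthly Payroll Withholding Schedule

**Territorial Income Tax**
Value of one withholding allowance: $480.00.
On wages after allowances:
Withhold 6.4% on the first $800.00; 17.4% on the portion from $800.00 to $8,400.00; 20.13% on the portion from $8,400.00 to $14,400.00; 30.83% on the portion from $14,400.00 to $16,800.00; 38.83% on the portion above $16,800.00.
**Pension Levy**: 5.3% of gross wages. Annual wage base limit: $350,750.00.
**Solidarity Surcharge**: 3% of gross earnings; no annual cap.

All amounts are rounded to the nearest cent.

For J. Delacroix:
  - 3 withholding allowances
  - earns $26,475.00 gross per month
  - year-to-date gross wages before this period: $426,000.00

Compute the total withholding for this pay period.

$7,313.22

Territorial Income Tax: taxable = $26,475.00 − 3×$480.00 = $25,035.00
  $3,321.32 + 38.83% × ($25,035.00 − $16,800.00) = $3,321.32 + 38.83% × $8,235.00 = $6,518.97
Pension Levy: YTD $426,000.00 ≥ cap $350,750.00 → $0.00
Solidarity Surcharge: 3% × $26,475.00 = $794.25
Total: $6,518.97 + $0.00 + $794.25 = $7,313.22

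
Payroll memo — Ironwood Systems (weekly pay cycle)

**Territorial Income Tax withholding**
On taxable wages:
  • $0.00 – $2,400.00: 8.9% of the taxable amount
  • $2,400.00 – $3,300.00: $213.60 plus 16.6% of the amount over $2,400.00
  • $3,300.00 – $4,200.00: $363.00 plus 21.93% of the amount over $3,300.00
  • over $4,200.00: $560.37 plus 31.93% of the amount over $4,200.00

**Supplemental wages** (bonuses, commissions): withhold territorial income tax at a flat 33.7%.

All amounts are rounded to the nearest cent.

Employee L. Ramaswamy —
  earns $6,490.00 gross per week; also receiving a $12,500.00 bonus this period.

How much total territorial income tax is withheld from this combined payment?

Territorial Income Tax: taxable = $6,490.00
  $560.37 + 31.93% × ($6,490.00 − $4,200.00) = $560.37 + 31.93% × $2,290.00 = $1,291.57
Supplemental (33.7% flat on bonus): 33.7% × $12,500.00 = $4,212.50
Total territorial income tax: $1,291.57 + $4,212.50 = $5,504.07

$5,504.07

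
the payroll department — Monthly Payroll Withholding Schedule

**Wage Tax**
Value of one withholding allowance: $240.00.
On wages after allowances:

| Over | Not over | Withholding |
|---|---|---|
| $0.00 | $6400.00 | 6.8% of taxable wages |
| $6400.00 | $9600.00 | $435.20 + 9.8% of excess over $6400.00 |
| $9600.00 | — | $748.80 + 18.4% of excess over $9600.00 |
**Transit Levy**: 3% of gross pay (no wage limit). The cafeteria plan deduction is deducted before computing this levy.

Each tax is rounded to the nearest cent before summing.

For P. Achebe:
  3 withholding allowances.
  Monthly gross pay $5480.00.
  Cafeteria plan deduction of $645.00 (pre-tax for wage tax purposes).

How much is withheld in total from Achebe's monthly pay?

$424.87

Wage Tax: taxable = $5480.00 − $645.00 − 3×$240.00 = $4115.00
  6.8% × $4115.00 = $279.82
Transit Levy: 3% × $4835.00 = $145.05
Total: $279.82 + $145.05 = $424.87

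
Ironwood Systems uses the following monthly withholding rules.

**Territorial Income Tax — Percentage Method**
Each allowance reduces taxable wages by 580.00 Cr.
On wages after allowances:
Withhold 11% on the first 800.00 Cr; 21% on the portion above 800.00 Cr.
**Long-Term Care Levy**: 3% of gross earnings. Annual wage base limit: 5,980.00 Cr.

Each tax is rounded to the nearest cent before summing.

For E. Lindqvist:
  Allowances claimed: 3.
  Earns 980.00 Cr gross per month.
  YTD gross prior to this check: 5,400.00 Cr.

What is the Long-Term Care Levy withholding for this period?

17.40 Cr

Long-Term Care Levy: cap 5,980.00 Cr − YTD 5,400.00 Cr = 580.00 Cr subject; 3% × 580.00 Cr = 17.40 Cr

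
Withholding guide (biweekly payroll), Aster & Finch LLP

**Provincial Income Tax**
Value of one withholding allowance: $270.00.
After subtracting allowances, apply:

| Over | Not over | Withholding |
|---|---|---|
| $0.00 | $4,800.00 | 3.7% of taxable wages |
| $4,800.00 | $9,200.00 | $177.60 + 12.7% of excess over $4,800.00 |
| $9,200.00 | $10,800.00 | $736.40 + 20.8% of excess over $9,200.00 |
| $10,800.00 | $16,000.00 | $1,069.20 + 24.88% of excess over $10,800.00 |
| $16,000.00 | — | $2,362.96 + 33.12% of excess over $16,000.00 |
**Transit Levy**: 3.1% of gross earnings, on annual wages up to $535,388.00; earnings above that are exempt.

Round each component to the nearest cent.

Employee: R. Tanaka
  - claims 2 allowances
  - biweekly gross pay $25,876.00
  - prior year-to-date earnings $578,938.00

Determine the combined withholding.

Provincial Income Tax: taxable = $25,876.00 − 2×$270.00 = $25,336.00
  $2,362.96 + 33.12% × ($25,336.00 − $16,000.00) = $2,362.96 + 33.12% × $9,336.00 = $5,455.04
Transit Levy: YTD $578,938.00 ≥ cap $535,388.00 → $0.00
Total: $5,455.04 + $0.00 = $5,455.04

$5,455.04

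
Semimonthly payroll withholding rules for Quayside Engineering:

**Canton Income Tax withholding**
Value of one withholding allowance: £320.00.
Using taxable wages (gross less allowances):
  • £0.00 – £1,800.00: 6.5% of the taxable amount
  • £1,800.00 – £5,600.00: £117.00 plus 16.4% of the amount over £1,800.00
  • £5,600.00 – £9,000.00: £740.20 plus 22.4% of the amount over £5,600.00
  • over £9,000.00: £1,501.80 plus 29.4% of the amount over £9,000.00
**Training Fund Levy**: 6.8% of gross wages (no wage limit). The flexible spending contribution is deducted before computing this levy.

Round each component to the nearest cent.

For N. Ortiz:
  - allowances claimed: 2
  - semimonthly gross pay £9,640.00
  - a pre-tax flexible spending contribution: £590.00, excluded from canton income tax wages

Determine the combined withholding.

£1,985.04

Canton Income Tax: taxable = £9,640.00 − £590.00 − 2×£320.00 = £8,410.00
  £740.20 + 22.4% × (£8,410.00 − £5,600.00) = £740.20 + 22.4% × £2,810.00 = £1,369.64
Training Fund Levy: 6.8% × £9,050.00 = £615.40
Total: £1,369.64 + £615.40 = £1,985.04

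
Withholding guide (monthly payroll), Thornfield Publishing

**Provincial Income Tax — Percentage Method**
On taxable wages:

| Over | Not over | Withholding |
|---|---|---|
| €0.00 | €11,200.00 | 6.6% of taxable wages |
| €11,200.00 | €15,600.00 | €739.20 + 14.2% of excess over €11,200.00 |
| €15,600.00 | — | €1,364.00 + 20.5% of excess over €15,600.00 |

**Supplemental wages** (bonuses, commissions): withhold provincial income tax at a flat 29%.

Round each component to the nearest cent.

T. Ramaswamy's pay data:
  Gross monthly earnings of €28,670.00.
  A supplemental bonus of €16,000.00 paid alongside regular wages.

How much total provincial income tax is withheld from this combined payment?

Provincial Income Tax: taxable = €28,670.00
  €1,364.00 + 20.5% × (€28,670.00 − €15,600.00) = €1,364.00 + 20.5% × €13,070.00 = €4,043.35
Supplemental (29% flat on bonus): 29% × €16,000.00 = €4,640.00
Total provincial income tax: €4,043.35 + €4,640.00 = €8,683.35

€8,683.35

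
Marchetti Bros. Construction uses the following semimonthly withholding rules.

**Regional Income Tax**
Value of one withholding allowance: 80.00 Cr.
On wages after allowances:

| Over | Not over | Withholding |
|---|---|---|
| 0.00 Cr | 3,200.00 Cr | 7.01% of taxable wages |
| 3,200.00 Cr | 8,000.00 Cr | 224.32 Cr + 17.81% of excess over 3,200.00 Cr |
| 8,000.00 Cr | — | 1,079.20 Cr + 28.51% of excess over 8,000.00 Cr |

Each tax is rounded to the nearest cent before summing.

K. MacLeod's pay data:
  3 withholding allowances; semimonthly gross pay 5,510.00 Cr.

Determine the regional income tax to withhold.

Regional Income Tax: taxable = 5,510.00 Cr − 3×80.00 Cr = 5,270.00 Cr
  224.32 Cr + 17.81% × (5,270.00 Cr − 3,200.00 Cr) = 224.32 Cr + 17.81% × 2,070.00 Cr = 592.99 Cr

592.99 Cr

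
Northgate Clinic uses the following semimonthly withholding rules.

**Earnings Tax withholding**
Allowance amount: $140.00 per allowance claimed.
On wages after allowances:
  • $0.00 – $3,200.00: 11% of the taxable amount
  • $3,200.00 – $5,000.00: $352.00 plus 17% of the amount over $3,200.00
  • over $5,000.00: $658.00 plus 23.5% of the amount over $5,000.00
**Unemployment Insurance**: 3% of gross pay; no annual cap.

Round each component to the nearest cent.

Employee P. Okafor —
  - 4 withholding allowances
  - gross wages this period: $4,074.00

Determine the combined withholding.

$527.60

Earnings Tax: taxable = $4,074.00 − 4×$140.00 = $3,514.00
  $352.00 + 17% × ($3,514.00 − $3,200.00) = $352.00 + 17% × $314.00 = $405.38
Unemployment Insurance: 3% × $4,074.00 = $122.22
Total: $405.38 + $122.22 = $527.60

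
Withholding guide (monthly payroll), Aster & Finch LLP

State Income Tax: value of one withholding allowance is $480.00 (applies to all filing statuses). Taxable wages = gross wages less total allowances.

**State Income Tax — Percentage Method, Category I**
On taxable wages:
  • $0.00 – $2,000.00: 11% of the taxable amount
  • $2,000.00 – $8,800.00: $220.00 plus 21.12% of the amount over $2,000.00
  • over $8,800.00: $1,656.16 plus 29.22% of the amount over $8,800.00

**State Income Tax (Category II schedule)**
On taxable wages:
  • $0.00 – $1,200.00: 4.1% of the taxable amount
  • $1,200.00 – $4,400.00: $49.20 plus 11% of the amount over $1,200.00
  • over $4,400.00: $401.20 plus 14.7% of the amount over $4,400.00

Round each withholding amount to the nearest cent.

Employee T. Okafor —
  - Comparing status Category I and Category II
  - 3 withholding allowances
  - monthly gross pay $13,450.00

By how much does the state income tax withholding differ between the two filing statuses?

State Income Tax (Category I): taxable = $13,450.00 − 3×$480.00 = $12,010.00
  $1,656.16 + 29.22% × ($12,010.00 − $8,800.00) = $1,656.16 + 29.22% × $3,210.00 = $2,594.12
State Income Tax (Category II): taxable = $13,450.00 − 3×$480.00 = $12,010.00
  $401.20 + 14.7% × ($12,010.00 − $4,400.00) = $401.20 + 14.7% × $7,610.00 = $1,519.87
Difference: |$2,594.12 − $1,519.87| = $1,074.25 (higher under Category I)

$1,074.25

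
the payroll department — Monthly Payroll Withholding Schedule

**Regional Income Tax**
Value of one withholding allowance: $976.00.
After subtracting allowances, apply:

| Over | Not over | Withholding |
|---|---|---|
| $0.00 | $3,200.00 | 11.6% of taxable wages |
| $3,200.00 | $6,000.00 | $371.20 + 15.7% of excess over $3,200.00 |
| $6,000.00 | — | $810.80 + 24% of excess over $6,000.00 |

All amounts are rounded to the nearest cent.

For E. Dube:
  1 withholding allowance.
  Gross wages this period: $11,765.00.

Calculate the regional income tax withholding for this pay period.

$1,960.16

Regional Income Tax: taxable = $11,765.00 − 1×$976.00 = $10,789.00
  $810.80 + 24% × ($10,789.00 − $6,000.00) = $810.80 + 24% × $4,789.00 = $1,960.16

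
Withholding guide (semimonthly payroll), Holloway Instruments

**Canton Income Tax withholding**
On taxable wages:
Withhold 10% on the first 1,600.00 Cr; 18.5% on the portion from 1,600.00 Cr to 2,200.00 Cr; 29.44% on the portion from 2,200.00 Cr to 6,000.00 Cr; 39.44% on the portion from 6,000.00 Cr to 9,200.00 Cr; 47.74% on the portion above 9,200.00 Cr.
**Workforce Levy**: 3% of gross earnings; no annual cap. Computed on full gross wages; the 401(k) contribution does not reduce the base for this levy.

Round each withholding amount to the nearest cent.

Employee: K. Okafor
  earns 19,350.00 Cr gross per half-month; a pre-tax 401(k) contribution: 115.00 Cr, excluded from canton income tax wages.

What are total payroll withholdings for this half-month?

8,023.01 Cr

Canton Income Tax: taxable = 19,350.00 Cr − 115.00 Cr = 19,235.00 Cr
  2,651.80 Cr + 47.74% × (19,235.00 Cr − 9,200.00 Cr) = 2,651.80 Cr + 47.74% × 10,035.00 Cr = 7,442.51 Cr
Workforce Levy: 3% × 19,350.00 Cr = 580.50 Cr
Total: 7,442.51 Cr + 580.50 Cr = 8,023.01 Cr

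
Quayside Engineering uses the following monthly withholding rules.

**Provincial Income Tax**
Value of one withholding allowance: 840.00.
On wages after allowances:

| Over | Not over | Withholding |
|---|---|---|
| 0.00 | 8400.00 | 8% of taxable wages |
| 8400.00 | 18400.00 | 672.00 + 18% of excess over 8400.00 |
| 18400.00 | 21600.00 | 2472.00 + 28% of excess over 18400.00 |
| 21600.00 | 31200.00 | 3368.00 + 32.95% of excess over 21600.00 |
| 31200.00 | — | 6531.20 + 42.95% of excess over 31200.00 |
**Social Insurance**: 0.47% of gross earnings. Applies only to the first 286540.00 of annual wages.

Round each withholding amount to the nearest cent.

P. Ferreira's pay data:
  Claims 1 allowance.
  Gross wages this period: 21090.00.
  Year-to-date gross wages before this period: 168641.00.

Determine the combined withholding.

Provincial Income Tax: taxable = 21090.00 − 1×840.00 = 20250.00
  2472.00 + 28% × (20250.00 − 18400.00) = 2472.00 + 28% × 1850.00 = 2990.00
Social Insurance: 0.47% × 21090.00 = 99.12
Total: 2990.00 + 99.12 = 3089.12

3089.12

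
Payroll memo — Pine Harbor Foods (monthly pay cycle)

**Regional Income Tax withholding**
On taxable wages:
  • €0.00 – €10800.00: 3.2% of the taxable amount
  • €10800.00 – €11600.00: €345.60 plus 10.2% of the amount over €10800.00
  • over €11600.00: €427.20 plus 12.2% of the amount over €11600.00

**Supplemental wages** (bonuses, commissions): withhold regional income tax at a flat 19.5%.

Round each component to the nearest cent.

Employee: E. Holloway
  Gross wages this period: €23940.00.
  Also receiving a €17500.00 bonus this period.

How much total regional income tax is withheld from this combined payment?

Regional Income Tax: taxable = €23940.00
  €427.20 + 12.2% × (€23940.00 − €11600.00) = €427.20 + 12.2% × €12340.00 = €1932.68
Supplemental (19.5% flat on bonus): 19.5% × €17500.00 = €3412.50
Total regional income tax: €1932.68 + €3412.50 = €5345.18

€5345.18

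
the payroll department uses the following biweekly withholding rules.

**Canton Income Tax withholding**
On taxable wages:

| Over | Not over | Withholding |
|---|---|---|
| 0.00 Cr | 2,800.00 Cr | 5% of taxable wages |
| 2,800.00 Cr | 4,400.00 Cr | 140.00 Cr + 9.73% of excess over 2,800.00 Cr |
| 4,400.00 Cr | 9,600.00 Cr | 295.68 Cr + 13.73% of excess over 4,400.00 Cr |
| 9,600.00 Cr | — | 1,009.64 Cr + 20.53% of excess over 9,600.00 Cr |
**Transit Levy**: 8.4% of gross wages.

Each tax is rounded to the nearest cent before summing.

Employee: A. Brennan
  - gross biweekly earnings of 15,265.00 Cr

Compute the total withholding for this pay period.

3,454.92 Cr

Canton Income Tax: taxable = 15,265.00 Cr
  1,009.64 Cr + 20.53% × (15,265.00 Cr − 9,600.00 Cr) = 1,009.64 Cr + 20.53% × 5,665.00 Cr = 2,172.66 Cr
Transit Levy: 8.4% × 15,265.00 Cr = 1,282.26 Cr
Total: 2,172.66 Cr + 1,282.26 Cr = 3,454.92 Cr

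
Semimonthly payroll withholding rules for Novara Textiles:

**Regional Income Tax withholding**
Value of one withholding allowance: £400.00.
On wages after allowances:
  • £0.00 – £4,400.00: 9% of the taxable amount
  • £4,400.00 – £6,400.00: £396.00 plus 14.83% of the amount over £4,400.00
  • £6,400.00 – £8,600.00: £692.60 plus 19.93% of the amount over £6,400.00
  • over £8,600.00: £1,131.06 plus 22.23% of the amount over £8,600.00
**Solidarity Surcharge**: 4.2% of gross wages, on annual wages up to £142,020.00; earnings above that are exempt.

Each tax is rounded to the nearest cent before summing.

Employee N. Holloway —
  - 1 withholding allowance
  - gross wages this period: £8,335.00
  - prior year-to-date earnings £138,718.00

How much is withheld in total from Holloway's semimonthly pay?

Regional Income Tax: taxable = £8,335.00 − 1×£400.00 = £7,935.00
  £692.60 + 19.93% × (£7,935.00 − £6,400.00) = £692.60 + 19.93% × £1,535.00 = £998.53
Solidarity Surcharge: cap £142,020.00 − YTD £138,718.00 = £3,302.00 subject; 4.2% × £3,302.00 = £138.68
Total: £998.53 + £138.68 = £1,137.21

£1,137.21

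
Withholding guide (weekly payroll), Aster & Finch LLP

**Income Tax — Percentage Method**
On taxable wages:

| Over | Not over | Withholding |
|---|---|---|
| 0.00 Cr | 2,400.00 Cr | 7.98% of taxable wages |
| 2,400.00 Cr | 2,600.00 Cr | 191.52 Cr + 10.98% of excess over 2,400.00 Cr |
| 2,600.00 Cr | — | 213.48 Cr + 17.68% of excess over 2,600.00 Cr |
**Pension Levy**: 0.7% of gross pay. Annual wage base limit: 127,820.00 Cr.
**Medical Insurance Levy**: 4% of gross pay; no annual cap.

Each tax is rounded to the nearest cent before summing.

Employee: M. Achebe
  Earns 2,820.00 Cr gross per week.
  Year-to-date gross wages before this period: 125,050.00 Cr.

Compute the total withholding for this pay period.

Income Tax: taxable = 2,820.00 Cr
  213.48 Cr + 17.68% × (2,820.00 Cr − 2,600.00 Cr) = 213.48 Cr + 17.68% × 220.00 Cr = 252.38 Cr
Pension Levy: cap 127,820.00 Cr − YTD 125,050.00 Cr = 2,770.00 Cr subject; 0.7% × 2,770.00 Cr = 19.39 Cr
Medical Insurance Levy: 4% × 2,820.00 Cr = 112.80 Cr
Total: 252.38 Cr + 19.39 Cr + 112.80 Cr = 384.57 Cr

384.57 Cr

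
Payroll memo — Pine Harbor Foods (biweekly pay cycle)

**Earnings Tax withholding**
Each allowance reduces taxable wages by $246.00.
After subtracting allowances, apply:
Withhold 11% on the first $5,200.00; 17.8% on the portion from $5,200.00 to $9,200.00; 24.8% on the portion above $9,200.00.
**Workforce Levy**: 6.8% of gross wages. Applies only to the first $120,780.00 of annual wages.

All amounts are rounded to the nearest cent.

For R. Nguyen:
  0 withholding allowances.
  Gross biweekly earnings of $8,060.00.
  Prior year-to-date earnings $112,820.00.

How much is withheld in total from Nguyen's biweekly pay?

$1,622.36

Earnings Tax: taxable = $8,060.00
  $572.00 + 17.8% × ($8,060.00 − $5,200.00) = $572.00 + 17.8% × $2,860.00 = $1,081.08
Workforce Levy: cap $120,780.00 − YTD $112,820.00 = $7,960.00 subject; 6.8% × $7,960.00 = $541.28
Total: $1,081.08 + $541.28 = $1,622.36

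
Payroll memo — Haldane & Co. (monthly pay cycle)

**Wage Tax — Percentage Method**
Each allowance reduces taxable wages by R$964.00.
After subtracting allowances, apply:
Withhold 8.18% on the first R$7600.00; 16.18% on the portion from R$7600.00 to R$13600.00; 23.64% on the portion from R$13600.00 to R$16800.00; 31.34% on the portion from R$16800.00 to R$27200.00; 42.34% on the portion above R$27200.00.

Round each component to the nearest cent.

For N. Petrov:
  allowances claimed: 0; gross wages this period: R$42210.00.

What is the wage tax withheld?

R$11963.55

Wage Tax: taxable = R$42210.00
  R$5608.32 + 42.34% × (R$42210.00 − R$27200.00) = R$5608.32 + 42.34% × R$15010.00 = R$11963.55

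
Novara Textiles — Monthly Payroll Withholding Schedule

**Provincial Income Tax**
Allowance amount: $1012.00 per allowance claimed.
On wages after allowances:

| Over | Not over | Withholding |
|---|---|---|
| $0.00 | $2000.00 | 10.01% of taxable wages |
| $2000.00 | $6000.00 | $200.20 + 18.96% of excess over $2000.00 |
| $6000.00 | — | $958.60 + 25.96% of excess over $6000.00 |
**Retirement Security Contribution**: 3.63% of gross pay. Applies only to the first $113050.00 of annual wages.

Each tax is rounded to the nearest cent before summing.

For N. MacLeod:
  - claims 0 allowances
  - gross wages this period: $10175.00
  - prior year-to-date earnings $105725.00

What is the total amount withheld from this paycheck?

$2308.33

Provincial Income Tax: taxable = $10175.00
  $958.60 + 25.96% × ($10175.00 − $6000.00) = $958.60 + 25.96% × $4175.00 = $2042.43
Retirement Security Contribution: cap $113050.00 − YTD $105725.00 = $7325.00 subject; 3.63% × $7325.00 = $265.90
Total: $2042.43 + $265.90 = $2308.33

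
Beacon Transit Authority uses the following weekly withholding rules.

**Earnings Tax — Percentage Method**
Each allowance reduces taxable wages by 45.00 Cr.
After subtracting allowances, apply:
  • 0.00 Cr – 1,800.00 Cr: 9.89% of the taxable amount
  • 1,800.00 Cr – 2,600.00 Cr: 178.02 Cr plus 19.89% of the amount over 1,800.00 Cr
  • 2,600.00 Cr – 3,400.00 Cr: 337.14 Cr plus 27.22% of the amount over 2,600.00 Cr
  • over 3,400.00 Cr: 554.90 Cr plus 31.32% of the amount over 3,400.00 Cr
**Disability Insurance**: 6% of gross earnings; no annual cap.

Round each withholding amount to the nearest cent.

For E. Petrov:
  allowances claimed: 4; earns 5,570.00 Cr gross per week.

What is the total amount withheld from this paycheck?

1,512.37 Cr

Earnings Tax: taxable = 5,570.00 Cr − 4×45.00 Cr = 5,390.00 Cr
  554.90 Cr + 31.32% × (5,390.00 Cr − 3,400.00 Cr) = 554.90 Cr + 31.32% × 1,990.00 Cr = 1,178.17 Cr
Disability Insurance: 6% × 5,570.00 Cr = 334.20 Cr
Total: 1,178.17 Cr + 334.20 Cr = 1,512.37 Cr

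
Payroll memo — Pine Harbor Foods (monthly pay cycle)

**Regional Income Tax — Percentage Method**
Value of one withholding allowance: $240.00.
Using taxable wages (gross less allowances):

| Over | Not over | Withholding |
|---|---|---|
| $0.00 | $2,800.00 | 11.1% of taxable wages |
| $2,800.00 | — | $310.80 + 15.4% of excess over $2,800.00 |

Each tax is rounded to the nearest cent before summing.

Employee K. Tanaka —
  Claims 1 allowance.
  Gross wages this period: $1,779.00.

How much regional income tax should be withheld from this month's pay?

Regional Income Tax: taxable = $1,779.00 − 1×$240.00 = $1,539.00
  11.1% × $1,539.00 = $170.83

$170.83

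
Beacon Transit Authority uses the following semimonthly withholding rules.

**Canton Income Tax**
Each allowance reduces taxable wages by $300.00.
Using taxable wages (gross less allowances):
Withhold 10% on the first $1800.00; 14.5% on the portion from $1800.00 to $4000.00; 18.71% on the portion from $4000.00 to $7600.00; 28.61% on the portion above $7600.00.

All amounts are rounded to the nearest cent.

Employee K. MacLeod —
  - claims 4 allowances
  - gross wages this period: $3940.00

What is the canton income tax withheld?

Canton Income Tax: taxable = $3940.00 − 4×$300.00 = $2740.00
  $180.00 + 14.5% × ($2740.00 − $1800.00) = $180.00 + 14.5% × $940.00 = $316.30

$316.30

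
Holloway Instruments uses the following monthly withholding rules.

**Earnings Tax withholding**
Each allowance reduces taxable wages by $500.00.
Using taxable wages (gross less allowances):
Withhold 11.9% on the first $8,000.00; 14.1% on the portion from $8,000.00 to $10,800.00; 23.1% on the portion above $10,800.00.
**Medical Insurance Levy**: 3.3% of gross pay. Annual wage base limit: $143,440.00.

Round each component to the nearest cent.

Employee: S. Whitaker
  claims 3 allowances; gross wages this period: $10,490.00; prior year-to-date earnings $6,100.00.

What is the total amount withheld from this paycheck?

$1,437.76

Earnings Tax: taxable = $10,490.00 − 3×$500.00 = $8,990.00
  $952.00 + 14.1% × ($8,990.00 − $8,000.00) = $952.00 + 14.1% × $990.00 = $1,091.59
Medical Insurance Levy: 3.3% × $10,490.00 = $346.17
Total: $1,091.59 + $346.17 = $1,437.76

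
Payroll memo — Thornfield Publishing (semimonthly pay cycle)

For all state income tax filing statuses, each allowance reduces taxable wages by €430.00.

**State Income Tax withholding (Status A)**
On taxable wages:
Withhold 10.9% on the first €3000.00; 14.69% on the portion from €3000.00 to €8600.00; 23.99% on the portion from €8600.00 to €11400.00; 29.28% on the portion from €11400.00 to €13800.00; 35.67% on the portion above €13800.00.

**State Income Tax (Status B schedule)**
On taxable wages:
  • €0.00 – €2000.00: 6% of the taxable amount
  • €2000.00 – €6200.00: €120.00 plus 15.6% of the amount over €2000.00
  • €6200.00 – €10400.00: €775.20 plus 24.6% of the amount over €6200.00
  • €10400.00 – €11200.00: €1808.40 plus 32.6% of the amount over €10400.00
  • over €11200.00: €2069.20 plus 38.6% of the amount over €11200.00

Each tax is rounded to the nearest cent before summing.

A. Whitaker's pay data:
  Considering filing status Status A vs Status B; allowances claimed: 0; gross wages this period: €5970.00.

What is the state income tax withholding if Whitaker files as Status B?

State Income Tax (Status B): taxable = €5970.00
  €120.00 + 15.6% × (€5970.00 − €2000.00) = €120.00 + 15.6% × €3970.00 = €739.32

€739.32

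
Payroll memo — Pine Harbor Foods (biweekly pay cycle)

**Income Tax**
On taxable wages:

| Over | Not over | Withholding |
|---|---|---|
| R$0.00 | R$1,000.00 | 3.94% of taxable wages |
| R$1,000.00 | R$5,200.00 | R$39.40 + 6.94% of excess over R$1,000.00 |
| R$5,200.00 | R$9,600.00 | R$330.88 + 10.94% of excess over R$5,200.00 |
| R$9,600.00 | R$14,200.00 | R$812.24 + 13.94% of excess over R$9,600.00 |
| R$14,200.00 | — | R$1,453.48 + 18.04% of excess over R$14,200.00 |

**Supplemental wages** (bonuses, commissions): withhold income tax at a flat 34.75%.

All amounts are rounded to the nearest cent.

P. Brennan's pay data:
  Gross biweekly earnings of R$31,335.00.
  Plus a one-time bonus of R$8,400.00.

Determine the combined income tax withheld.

Income Tax: taxable = R$31,335.00
  R$1,453.48 + 18.04% × (R$31,335.00 − R$14,200.00) = R$1,453.48 + 18.04% × R$17,135.00 = R$4,544.63
Supplemental (34.75% flat on bonus): 34.75% × R$8,400.00 = R$2,919.00
Total income tax: R$4,544.63 + R$2,919.00 = R$7,463.63

R$7,463.63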